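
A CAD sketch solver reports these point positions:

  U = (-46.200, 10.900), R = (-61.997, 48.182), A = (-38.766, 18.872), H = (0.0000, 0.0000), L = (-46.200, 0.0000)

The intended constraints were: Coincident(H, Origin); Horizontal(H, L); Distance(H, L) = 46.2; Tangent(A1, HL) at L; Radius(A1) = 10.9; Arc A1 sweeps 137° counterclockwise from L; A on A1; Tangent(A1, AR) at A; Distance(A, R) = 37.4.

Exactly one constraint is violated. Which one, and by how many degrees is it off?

Tangent(A1, AR) at A — off by 8.60°.

H = (0.00, 0.00) ✓; H.y = 0.00, L.y = 0.00 ✓; |HL| = 46.20 ✓; ∠(UL, LH) = 90.00° ✓; |UL| = 10.90 ✓; bearing(U→A) − bearing(U→L) = 137.0° ✓; |UA| = 10.90 ✓; ∠(UA, AR) = 98.60° ✗; |AR| = 37.40 ✓.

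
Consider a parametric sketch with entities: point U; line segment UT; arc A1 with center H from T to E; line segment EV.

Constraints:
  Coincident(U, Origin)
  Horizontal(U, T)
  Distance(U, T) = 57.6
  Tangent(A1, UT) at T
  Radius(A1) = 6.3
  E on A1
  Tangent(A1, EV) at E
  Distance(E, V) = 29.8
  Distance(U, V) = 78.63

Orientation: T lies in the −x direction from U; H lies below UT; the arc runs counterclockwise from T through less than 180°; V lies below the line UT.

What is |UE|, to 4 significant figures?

63.88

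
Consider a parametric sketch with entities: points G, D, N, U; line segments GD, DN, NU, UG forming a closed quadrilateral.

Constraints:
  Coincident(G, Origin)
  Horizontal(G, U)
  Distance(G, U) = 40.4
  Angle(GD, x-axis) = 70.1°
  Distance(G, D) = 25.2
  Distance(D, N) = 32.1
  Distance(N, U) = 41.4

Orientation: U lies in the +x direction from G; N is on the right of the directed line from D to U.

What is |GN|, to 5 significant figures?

7.1394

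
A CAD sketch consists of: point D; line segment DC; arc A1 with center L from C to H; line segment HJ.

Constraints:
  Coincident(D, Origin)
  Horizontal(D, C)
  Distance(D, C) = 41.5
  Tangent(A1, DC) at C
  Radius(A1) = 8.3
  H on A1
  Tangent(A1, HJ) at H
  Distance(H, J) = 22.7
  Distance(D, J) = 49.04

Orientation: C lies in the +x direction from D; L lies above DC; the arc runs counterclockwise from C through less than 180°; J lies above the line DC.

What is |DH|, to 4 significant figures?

50.23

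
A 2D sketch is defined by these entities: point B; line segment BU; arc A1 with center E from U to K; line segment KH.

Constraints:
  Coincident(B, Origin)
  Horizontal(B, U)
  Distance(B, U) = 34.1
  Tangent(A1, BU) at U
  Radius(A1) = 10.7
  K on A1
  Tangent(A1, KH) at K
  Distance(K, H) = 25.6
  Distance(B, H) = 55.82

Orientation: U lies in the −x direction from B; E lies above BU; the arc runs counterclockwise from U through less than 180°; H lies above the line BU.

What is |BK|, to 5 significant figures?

30.924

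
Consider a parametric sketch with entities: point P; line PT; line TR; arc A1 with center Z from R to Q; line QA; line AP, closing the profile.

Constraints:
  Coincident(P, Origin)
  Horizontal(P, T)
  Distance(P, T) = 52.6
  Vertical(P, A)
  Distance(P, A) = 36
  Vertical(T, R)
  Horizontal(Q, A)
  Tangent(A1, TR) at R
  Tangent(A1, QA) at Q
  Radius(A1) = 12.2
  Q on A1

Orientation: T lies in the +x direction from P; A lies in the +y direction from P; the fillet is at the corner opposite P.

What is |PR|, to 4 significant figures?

57.73

P is at the origin; P and T share the same y with |PT| = 52.6 and T on the +x side, so T = (52.60, 0.000). PA is vertical with |PA| = 36.0 and A on the +y side, so A = (0.000, 36.00). The virtual corner opposite P is at (52.60, 36.00). Since A1 is tangent to TR there, ZR ⟂ TR and tangency of A1 to QA means the radius ZQ is perpendicular to QA, with radius 12.2, so the center Z sits 12.2 in from both sides at Z = (40.40, 23.80). That places the tangent points at R = (52.60, 23.80) on TR and Q = (40.40, 36.00) on QA. Then |PR| = |R − P| = 57.73.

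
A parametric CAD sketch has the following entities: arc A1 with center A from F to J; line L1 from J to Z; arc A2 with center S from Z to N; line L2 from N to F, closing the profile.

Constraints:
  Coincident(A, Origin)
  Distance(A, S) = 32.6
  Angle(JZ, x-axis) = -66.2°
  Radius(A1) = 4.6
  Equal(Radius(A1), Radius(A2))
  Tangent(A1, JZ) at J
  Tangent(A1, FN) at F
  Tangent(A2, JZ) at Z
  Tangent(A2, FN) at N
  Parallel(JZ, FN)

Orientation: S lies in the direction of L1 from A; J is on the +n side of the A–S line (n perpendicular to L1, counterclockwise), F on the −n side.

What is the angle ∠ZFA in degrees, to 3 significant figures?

74.2°

Tangency of A1 to both parallel lines with radius 4.6 puts J and F at A ± 4.6·n: J = (4.21, 1.86), F = (-4.21, -1.86). Equal radii place Z and N the same way about S: Z = S + 4.6·n = (17.4, -28.0), N = S − 4.6·n = (8.95, -31.7). Then cos ∠ZFA = FZ·FA / (|FZ||FA|), giving 74.2°.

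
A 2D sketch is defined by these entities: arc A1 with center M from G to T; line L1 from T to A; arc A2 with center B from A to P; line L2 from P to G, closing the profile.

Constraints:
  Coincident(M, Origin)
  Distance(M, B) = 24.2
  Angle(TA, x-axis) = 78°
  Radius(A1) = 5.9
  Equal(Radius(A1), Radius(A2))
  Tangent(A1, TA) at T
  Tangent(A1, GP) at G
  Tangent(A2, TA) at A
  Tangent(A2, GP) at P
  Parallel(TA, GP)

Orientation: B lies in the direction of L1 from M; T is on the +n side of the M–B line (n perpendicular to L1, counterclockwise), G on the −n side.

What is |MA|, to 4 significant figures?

24.91

The slot axis is L1's direction at 78.0°, so u = (cos 78.0°, sin 78.0°) = (0.2079, 0.9781) and n = (−sin 78.0°, cos 78.0°) = (-0.9781, 0.2079). M is at the origin and B lies 24.2 along u from M, so B = 24.2·u = (5.031, 23.67). Tangency of A1 to both parallel lines with radius 5.9 puts T and G at M ± 5.9·n: T = (-5.771, 1.227), G = (5.771, -1.227). Equal radii place A and P the same way about B: A = B + 5.9·n = (-0.7396, 24.90), P = B − 5.9·n = (10.80, 22.44). Then |MA| = |A − M| = 24.91.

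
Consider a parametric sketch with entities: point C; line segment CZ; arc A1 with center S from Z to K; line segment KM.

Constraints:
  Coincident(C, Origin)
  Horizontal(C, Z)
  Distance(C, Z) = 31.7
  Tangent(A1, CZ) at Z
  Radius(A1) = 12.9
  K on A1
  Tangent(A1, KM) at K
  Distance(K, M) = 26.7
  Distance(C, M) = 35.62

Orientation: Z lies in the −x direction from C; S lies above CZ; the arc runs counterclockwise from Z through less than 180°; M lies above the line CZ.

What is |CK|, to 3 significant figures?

21.4

Checks: |SK| = 12.90 ✓; ∠(SK, KM) = 90.00° ✓; |KM| = 26.70 ✓; |CM| = 35.62 ✓.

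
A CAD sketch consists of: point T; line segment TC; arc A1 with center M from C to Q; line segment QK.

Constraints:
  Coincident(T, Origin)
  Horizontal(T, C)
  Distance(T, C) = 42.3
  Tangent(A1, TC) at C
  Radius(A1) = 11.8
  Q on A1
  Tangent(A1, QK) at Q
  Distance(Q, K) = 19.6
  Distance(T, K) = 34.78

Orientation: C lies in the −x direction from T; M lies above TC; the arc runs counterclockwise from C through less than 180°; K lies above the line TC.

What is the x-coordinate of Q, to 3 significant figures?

-31.4

T is at the origin; TC is horizontal with |TC| = 42.3 and C on the −x side, so C = (-42.3, 0.00). The tangent condition forces MC to be normal to TC, so M = C + (0, 11.8) = (-42.3, 11.8). Since MQ ⟂ QK (tangency), |MK| = √(11.8² + 19.6²) = 22.9 regardless of where Q sits on A1. So K lies on both circle(T, 34.78) and circle(M, 22.9); the above-TC intersection is K = (-23.8, 25.3). Q is the foot of the tangent from K: Q = (-31.4, 7.24).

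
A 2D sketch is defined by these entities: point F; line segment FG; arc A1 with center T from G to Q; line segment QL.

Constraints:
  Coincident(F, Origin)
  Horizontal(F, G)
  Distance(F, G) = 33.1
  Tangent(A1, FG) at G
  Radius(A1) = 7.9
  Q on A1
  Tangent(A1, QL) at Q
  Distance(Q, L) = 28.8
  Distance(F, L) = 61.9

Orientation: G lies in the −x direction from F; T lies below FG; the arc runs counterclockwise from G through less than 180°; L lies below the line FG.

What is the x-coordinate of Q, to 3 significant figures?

-39.8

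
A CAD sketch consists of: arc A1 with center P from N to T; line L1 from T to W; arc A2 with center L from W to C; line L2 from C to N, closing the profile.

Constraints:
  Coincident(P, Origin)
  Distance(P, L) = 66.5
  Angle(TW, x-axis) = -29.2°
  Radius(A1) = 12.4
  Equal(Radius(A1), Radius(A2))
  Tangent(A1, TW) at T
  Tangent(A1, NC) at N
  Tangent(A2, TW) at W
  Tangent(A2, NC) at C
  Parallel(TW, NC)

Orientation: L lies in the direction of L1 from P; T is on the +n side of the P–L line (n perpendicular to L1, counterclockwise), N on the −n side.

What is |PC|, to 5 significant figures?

67.646

The slot axis is L1's direction at -29.2°, so u = (cos -29.2°, sin -29.2°) = (0.87292, -0.48786) and n = (−sin -29.2°, cos -29.2°) = (0.48786, 0.87292). P is at the origin and L lies 66.5 along u from P, so L = 66.5·u = (58.049, -32.443). Tangency of A1 to both parallel lines with radius 12.4 puts T and N at P ± 12.4·n: T = (6.0495, 10.824), N = (-6.0495, -10.824). Equal radii place W and C the same way about L: W = L + 12.4·n = (64.099, -21.618), C = L − 12.4·n = (52.000, -43.267). Then |PC| = |C − P| = 67.646.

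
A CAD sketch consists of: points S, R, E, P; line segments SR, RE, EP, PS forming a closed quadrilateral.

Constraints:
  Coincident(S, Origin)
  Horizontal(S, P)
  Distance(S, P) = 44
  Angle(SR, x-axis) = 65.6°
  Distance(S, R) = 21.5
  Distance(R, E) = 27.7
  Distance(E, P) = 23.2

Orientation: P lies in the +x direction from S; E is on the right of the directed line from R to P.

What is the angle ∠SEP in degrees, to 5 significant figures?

153.67°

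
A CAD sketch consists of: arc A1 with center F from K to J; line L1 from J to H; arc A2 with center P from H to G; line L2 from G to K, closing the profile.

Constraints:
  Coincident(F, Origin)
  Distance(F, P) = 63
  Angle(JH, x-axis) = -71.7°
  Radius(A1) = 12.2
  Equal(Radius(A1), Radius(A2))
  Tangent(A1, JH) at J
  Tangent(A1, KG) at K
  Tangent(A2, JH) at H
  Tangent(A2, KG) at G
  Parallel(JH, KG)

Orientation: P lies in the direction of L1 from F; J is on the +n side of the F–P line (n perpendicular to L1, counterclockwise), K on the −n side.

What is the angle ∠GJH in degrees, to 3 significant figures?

21.2°

Tangency of A1 to both parallel lines with radius 12.2 puts J and K at F ± 12.2·n: J = (11.6, 3.83), K = (-11.6, -3.83). Equal radii place H and G the same way about P: H = P + 12.2·n = (31.4, -56.0), G = P − 12.2·n = (8.20, -63.6). Then cos ∠GJH = JG·JH / (|JG||JH|), giving 21.2°.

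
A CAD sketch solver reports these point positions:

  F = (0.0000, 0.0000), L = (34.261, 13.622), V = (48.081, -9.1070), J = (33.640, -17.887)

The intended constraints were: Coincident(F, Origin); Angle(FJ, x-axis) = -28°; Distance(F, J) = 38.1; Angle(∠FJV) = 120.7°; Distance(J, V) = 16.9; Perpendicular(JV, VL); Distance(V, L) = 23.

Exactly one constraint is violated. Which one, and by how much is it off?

Distance(V, L) = 23 — off by 3.60.

F = (0.00, 0.00) ✓; FJ at -28.00° ✓; |FJ| = 38.10 ✓; ∠FJV = 120.7° ✓; |JV| = 16.90 ✓; ∠(JV, VL) = 90.00° ✓; |VL| = 26.60 ✗.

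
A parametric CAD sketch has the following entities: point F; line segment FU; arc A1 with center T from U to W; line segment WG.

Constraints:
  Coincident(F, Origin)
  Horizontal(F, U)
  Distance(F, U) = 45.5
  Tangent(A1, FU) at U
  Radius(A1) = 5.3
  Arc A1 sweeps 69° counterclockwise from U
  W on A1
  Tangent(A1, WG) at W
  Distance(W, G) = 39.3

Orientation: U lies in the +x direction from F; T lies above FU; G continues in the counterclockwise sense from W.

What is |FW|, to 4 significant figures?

50.56

F is at the origin; F and U share the same y with |FU| = 45.5 and U on the +x side, so U = (45.50, 0.000). The tangent condition forces TU to be normal to FU, so T = U + (0, 5.3) = (45.50, 5.300). On A1, U sits at bearing -90° from T; a 69° counterclockwise sweep puts W at bearing -21°, so W = T + 5.3·(cos -21°, sin -21°) = (50.45, 3.401). Then |FW| = |W − F| = 50.56.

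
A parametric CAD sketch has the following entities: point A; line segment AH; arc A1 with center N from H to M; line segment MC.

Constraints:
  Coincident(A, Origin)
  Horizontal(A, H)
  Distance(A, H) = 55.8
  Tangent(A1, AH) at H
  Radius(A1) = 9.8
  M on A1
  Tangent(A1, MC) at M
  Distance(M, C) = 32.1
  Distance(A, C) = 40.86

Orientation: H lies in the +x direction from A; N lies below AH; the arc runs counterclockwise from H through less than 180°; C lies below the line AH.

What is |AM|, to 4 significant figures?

48.18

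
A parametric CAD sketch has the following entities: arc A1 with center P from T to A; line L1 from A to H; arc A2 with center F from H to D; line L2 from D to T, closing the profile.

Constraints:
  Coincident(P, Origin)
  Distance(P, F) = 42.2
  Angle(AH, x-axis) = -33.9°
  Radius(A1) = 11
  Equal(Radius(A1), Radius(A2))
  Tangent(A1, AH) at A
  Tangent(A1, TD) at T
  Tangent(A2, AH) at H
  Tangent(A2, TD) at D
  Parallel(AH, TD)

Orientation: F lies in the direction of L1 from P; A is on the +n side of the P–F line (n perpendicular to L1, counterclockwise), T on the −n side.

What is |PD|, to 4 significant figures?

43.61

The slot axis is L1's direction at -33.9°, so u = (cos -33.9°, sin -33.9°) = (0.8300, -0.5577) and n = (−sin -33.9°, cos -33.9°) = (0.5577, 0.8300). P is at the origin and F lies 42.2 along u from P, so F = 42.2·u = (35.03, -23.54). Tangency of A1 to both parallel lines with radius 11.0 puts A and T at P ± 11.0·n: A = (6.135, 9.130), T = (-6.135, -9.130). Equal radii place H and D the same way about F: H = F + 11.0·n = (41.16, -14.41), D = F − 11.0·n = (28.89, -32.67). Then |PD| = |D − P| = 43.61.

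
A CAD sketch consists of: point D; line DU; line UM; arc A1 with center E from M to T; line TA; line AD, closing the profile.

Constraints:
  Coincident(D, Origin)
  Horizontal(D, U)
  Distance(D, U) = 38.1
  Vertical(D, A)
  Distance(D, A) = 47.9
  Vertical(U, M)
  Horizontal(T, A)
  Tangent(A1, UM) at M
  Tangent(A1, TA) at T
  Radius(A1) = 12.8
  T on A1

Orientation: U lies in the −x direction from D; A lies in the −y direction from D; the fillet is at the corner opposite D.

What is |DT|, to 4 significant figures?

54.17

D is at the origin; DU is horizontal with |DU| = 38.1 and U on the −x side, so U = (-38.10, 0.000). DA is vertical with |DA| = 47.9 and A on the −y side, so A = (0.000, -47.90). The virtual corner opposite D is at (-38.10, -47.90). Tangency of A1 to UM means the radius EM is perpendicular to UM and the tangent condition forces ET to be normal to TA, with radius 12.8, so the center E sits 12.8 in from both sides at E = (-25.30, -35.10). That places the tangent points at M = (-38.10, -35.10) on UM and T = (-25.30, -47.90) on TA. Then |DT| = |T − D| = 54.17.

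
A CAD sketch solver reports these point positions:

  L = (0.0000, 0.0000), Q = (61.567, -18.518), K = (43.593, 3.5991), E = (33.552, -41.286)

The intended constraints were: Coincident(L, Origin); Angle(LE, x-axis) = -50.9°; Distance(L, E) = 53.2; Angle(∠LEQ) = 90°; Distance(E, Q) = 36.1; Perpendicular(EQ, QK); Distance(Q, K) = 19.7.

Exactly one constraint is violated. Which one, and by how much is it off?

Distance(Q, K) = 19.7 — off by 8.80.

L = (0.00, 0.00) ✓; LE at -50.90° ✓; |LE| = 53.20 ✓; ∠LEQ = 90.00° ✓; |EQ| = 36.10 ✓; ∠(EQ, QK) = 90.00° ✓; |QK| = 28.50 ✗.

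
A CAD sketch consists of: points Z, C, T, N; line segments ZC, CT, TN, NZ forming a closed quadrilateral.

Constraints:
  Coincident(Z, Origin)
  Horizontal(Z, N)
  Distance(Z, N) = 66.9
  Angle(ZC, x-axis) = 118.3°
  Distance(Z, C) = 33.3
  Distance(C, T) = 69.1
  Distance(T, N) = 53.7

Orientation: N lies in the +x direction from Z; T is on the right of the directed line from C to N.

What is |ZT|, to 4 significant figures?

35.99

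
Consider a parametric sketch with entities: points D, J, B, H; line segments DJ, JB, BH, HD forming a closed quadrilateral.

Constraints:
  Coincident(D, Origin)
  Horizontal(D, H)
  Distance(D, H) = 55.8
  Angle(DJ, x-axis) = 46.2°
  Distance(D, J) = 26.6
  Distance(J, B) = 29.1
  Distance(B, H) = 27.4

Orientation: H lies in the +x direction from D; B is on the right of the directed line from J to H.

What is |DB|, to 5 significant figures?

30.494

Checks: |JB| = 29.10 ✓; |BH| = 27.40 ✓.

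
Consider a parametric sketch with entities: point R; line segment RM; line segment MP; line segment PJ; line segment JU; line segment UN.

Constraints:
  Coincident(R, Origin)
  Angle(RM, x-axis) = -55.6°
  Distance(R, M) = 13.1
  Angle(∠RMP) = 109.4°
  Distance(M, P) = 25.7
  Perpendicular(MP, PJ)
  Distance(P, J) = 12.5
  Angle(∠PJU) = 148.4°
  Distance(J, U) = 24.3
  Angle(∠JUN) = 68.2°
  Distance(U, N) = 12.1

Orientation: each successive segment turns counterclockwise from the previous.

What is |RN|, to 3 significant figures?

15.0

∠PJU = 148.4° gives JU at 137° from the x-axis; with |JU| = 24.3, U = (11.3, 24.6). ∠JUN = 68.2° gives UN at -112° from the x-axis; with |UN| = 12.1, N = (6.88, 13.4). Then |RN| = |N − R| = 15.0.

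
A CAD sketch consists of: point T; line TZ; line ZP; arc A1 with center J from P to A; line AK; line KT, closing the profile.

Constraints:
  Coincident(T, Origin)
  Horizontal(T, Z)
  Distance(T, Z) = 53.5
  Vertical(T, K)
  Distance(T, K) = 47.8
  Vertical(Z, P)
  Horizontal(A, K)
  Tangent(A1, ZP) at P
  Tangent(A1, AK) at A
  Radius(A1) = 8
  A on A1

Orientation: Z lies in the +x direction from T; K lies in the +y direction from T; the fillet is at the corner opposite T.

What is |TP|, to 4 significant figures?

66.68

T is at the origin; TZ is horizontal with |TZ| = 53.5 and Z on the +x side, so Z = (53.50, 0.000). T and K share the same x with |TK| = 47.8 and K on the +y side, so K = (0.000, 47.80). The virtual corner opposite T is at (53.50, 47.80). Since A1 is tangent to ZP there, JP ⟂ ZP and since A1 is tangent to AK there, JA ⟂ AK, with radius 8.0, so the center J sits 8.0 in from both sides at J = (45.50, 39.80). That places the tangent points at P = (53.50, 39.80) on ZP and A = (45.50, 47.80) on AK. Then |TP| = |P − T| = 66.68.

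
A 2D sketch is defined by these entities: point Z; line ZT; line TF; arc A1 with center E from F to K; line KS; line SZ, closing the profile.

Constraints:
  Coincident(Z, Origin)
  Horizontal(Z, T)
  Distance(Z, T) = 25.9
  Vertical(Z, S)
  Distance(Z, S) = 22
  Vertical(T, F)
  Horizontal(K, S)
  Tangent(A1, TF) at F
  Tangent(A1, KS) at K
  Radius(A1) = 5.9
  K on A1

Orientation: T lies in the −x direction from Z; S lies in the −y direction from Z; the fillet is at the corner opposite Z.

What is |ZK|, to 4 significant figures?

29.73

Z is at the origin; ZT is horizontal with |ZT| = 25.9 and T on the −x side, so T = (-25.90, 0.000). ZS is vertical with |ZS| = 22.0 and S on the −y side, so S = (0.000, -22.00). The virtual corner opposite Z is at (-25.90, -22.00). A1 meets TF tangentially, so EF is at right angles to TF and since A1 is tangent to KS there, EK ⟂ KS, with radius 5.9, so the center E sits 5.9 in from both sides at E = (-20.00, -16.10). That places the tangent points at F = (-25.90, -16.10) on TF and K = (-20.00, -22.00) on KS. Then |ZK| = |K − Z| = 29.73.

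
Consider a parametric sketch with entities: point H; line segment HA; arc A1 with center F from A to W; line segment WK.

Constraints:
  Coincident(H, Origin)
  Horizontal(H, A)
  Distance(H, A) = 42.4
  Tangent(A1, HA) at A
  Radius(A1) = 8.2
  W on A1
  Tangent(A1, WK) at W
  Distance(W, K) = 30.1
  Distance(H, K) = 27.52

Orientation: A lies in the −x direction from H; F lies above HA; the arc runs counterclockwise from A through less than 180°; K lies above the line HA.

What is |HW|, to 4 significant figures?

36.80

Checks: |FW| = 8.200 ✓; ∠(FW, WK) = 90.00° ✓; |WK| = 30.10 ✓; |HK| = 27.52 ✓.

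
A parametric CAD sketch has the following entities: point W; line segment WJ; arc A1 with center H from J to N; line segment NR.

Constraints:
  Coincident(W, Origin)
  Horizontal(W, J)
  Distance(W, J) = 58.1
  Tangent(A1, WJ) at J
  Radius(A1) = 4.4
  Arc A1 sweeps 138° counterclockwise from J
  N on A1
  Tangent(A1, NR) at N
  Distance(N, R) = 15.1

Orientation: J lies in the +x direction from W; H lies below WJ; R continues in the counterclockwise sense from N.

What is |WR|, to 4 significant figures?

68.72

W is at the origin; W and J share the same y with |WJ| = 58.1 and J on the +x side, so J = (58.10, 0.000). Tangency of A1 to WJ means the radius HJ is perpendicular to WJ, so H = J + (0, -4.4) = (58.10, -4.400). On A1, J sits at bearing 90° from H; a 138° counterclockwise sweep puts N at bearing 228°, so N = H + 4.4·(cos 228°, sin 228°) = (55.16, -7.670). Tangency of A1 to NR means the radius HN is perpendicular to NR, so NR runs along (−sin 228°, cos 228°); with |NR| = 15.1, R = (66.38, -17.77). Then |WR| = |R − W| = 68.72.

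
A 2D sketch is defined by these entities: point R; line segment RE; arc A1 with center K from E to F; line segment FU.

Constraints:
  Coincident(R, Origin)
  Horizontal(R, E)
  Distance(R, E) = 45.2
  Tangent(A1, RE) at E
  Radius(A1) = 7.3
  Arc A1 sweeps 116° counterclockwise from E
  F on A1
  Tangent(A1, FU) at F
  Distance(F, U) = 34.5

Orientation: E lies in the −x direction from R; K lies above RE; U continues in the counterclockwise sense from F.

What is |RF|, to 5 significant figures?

40.040

Tangency of A1 to RE means the radius KE is perpendicular to RE, so K = E + (0, 7.3) = (-45.200, 7.3000). On A1, E sits at bearing -90° from K; a 116° counterclockwise sweep puts F at bearing 26°, so F = K + 7.3·(cos 26°, sin 26°) = (-38.639, 10.500). Then |RF| = |F − R| = 40.040.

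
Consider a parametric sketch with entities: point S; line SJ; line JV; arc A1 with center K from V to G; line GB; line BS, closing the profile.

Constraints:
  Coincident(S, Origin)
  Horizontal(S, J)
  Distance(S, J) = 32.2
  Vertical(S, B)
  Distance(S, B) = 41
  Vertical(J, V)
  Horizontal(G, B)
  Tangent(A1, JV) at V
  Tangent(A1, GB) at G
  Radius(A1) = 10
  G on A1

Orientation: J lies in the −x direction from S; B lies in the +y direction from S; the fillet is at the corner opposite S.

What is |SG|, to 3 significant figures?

46.6

S is at the origin; SJ is horizontal with |SJ| = 32.2 and J on the −x side, so J = (-32.2, 0.00). SB is vertical with |SB| = 41.0 and B on the +y side, so B = (0.00, 41.0). The virtual corner opposite S is at (-32.2, 41.0). A1 meets JV tangentially, so KV is at right angles to JV and A1 meets GB tangentially, so KG is at right angles to GB, with radius 10.0, so the center K sits 10.0 in from both sides at K = (-22.2, 31.0). That places the tangent points at V = (-32.2, 31.0) on JV and G = (-22.2, 41.0) on GB. Then |SG| = |G − S| = 46.6.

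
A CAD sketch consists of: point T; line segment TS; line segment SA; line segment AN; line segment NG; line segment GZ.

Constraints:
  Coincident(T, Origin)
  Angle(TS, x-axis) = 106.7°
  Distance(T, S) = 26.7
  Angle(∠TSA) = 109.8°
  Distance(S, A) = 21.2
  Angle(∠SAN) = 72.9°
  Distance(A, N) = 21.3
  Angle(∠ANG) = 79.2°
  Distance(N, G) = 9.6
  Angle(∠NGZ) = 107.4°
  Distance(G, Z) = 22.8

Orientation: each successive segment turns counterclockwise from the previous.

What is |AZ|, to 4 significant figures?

12.45

∠ANG = 79.2° gives NG at 24.80° from the x-axis; with |NG| = 9.6, G = (-14.97, 10.08). ∠NGZ = 107.4° gives GZ at 97.40° from the x-axis; with |GZ| = 22.8, Z = (-17.91, 32.69). Then |AZ| = |Z − A| = 12.45.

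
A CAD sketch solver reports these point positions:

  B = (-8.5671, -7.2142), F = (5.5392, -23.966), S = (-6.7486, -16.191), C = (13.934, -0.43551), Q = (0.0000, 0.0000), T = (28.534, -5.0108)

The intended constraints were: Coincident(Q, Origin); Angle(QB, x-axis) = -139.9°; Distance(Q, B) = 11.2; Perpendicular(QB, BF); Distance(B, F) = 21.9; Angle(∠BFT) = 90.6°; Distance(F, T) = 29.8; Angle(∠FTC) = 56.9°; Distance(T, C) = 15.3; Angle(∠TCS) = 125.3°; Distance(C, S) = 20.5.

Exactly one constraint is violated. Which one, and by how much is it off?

Distance(C, S) = 20.5 — off by 5.50.

Q = (0.00, 0.00) ✓; QB at -139.9° ✓; |QB| = 11.20 ✓; ∠(QB, BF) = 90.00° ✓; |BF| = 21.90 ✓; ∠BFT = 90.60° ✓; |FT| = 29.80 ✓; ∠FTC = 56.90° ✓; |TC| = 15.30 ✓; ∠TCS = 125.3° ✓; |CS| = 26.00 ✗.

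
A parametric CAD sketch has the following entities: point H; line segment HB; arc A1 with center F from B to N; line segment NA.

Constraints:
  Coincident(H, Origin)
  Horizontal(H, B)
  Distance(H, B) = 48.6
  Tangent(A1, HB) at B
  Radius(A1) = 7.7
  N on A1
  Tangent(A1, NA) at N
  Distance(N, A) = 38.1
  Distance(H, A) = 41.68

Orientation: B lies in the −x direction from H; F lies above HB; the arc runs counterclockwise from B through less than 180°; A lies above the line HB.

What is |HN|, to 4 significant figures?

42.26

H is at the origin; H and B share the same y with |HB| = 48.6 and B on the −x side, so B = (-48.60, 0.000). The tangent condition forces FB to be normal to HB, so F = B + (0, 7.7) = (-48.60, 7.700). Since FN ⟂ NA (tangency), |FA| = √(7.7² + 38.1²) = 38.87 regardless of where N sits on A1. So A lies on both circle(H, 41.68) and circle(F, 38.87); the above-HB intersection is A = (-21.59, 35.65). N is the foot of the tangent from A: N = (-42.11, 3.552).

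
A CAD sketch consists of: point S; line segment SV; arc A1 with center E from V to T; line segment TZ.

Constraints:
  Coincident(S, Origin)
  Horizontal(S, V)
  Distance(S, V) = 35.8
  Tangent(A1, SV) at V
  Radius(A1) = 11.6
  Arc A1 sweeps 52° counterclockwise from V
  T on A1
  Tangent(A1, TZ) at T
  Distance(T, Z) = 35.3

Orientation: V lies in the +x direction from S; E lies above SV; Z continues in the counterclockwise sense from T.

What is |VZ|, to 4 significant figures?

44.66

S is at the origin; S and V share the same y with |SV| = 35.8 and V on the +x side, so V = (35.80, 0.000). Since A1 is tangent to SV there, EV ⟂ SV, so E = V + (0, 11.6) = (35.80, 11.60). On A1, V sits at bearing -90° from E; a 52° counterclockwise sweep puts T at bearing -38°, so T = E + 11.6·(cos -38°, sin -38°) = (44.94, 4.458). The tangent condition forces ET to be normal to TZ, so TZ runs along (−sin -38°, cos -38°); with |TZ| = 35.3, Z = (66.67, 32.28). Then |VZ| = |Z − V| = 44.66.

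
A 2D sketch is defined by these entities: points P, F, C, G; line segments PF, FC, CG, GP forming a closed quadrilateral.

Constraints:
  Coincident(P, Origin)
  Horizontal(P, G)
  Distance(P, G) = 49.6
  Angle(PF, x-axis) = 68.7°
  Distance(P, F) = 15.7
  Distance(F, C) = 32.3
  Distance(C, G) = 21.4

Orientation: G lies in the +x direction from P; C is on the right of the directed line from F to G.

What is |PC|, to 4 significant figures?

30.34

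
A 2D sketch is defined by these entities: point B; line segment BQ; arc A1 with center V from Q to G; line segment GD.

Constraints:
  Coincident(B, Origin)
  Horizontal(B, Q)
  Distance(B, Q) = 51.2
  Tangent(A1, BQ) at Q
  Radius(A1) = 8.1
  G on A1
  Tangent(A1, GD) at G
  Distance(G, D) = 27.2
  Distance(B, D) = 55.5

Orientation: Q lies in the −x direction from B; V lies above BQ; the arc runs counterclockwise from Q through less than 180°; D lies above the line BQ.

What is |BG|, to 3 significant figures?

43.8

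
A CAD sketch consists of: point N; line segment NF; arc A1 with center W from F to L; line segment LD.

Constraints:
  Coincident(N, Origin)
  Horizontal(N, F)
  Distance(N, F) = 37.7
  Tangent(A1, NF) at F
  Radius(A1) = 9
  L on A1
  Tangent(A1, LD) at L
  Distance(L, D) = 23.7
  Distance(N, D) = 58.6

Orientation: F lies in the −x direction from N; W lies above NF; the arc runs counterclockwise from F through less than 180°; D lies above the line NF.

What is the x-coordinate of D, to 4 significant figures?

-49.43

Checks: |NF| = 37.70 ✓; |WL| = 9.000 ✓; ∠(WL, LD) = 90.00° ✓; |LD| = 23.70 ✓; |ND| = 58.60 ✓.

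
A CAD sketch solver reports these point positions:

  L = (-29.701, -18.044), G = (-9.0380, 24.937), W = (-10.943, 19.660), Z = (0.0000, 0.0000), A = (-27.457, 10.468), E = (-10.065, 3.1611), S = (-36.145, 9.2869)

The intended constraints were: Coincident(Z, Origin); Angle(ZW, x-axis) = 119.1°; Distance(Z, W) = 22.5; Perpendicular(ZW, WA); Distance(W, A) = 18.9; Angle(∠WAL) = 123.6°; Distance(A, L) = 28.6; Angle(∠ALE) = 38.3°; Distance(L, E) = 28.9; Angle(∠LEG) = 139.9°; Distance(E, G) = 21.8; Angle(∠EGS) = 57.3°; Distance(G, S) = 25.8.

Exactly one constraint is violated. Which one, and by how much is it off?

Distance(G, S) = 25.8 — off by 5.50.

Z = (0.00, 0.00) ✓; ZW at 119.1° ✓; |ZW| = 22.50 ✓; ∠(ZW, WA) = 90.00° ✓; |WA| = 18.90 ✓; ∠WAL = 123.6° ✓; |AL| = 28.60 ✓; ∠ALE = 38.30° ✓; |LE| = 28.90 ✓; ∠LEG = 139.9° ✓; |EG| = 21.80 ✓; ∠EGS = 57.30° ✓; |GS| = 31.30 ✗.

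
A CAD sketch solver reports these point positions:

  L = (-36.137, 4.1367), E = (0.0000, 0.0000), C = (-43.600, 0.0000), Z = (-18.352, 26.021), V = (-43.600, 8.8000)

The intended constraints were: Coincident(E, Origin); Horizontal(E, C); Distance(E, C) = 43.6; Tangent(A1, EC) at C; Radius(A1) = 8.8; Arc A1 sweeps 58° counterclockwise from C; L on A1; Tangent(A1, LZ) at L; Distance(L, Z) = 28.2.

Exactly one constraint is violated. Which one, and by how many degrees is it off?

Tangent(A1, LZ) at L — off by 7.10°.

E = (0.00, 0.00) ✓; E.y = 0.00, C.y = 0.00 ✓; |EC| = 43.60 ✓; ∠(VC, CE) = 90.00° ✓; |VC| = 8.800 ✓; bearing(V→L) − bearing(V→C) = 58.00° ✓; |VL| = 8.800 ✓; ∠(VL, LZ) = 97.10° ✗; |LZ| = 28.20 ✓.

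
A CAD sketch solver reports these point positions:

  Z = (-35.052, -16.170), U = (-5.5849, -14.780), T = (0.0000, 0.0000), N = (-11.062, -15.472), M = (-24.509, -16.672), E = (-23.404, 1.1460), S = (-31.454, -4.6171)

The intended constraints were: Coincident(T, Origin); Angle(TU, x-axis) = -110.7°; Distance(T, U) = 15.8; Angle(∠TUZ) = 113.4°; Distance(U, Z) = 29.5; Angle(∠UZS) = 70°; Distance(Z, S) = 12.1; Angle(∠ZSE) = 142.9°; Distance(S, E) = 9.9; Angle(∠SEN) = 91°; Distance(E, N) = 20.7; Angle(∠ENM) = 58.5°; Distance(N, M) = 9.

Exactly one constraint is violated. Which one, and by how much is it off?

Distance(N, M) = 9 — off by 4.50.

T = (0.00, 0.00) ✓; TU at -110.7° ✓; |TU| = 15.80 ✓; ∠TUZ = 113.4° ✓; |UZ| = 29.50 ✓; ∠UZS = 70.00° ✓; |ZS| = 12.10 ✓; ∠ZSE = 142.9° ✓; |SE| = 9.900 ✓; ∠SEN = 91.00° ✓; |EN| = 20.70 ✓; ∠ENM = 58.50° ✓; |NM| = 13.50 ✗.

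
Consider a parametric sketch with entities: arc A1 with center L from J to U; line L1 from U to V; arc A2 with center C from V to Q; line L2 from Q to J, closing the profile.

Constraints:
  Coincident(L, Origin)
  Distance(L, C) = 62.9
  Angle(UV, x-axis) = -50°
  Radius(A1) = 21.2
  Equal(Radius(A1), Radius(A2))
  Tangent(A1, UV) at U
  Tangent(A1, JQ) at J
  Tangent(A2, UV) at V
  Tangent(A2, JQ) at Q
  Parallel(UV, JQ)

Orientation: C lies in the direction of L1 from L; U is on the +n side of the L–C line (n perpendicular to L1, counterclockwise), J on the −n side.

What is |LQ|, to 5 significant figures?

66.377

Tangency of A1 to both parallel lines with radius 21.2 puts U and J at L ± 21.2·n: U = (16.240, 13.627), J = (-16.240, -13.627). Equal radii place V and Q the same way about C: V = C + 21.2·n = (56.671, -34.557), Q = C − 21.2·n = (24.191, -61.811). Then |LQ| = |Q − L| = 66.377.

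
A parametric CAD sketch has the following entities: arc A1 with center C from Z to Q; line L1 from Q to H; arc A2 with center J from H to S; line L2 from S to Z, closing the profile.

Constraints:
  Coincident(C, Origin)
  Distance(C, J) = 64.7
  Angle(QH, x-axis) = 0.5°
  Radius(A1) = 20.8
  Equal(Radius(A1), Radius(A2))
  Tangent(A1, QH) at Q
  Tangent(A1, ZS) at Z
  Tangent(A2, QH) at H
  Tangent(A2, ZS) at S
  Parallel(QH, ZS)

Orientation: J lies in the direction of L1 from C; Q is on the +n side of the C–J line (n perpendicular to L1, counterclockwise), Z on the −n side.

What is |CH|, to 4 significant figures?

67.96

The slot axis is L1's direction at 0.5°, so u = (cos 0.5°, sin 0.5°) = (1.000, 0.008727) and n = (−sin 0.5°, cos 0.5°) = (-0.008727, 1.000). C is at the origin and J lies 64.7 along u from C, so J = 64.7·u = (64.70, 0.5646). Tangency of A1 to both parallel lines with radius 20.8 puts Q and Z at C ± 20.8·n: Q = (-0.1815, 20.80), Z = (0.1815, -20.80). Equal radii place H and S the same way about J: H = J + 20.8·n = (64.52, 21.36), S = J − 20.8·n = (64.88, -20.23). Then |CH| = |H − C| = 67.96.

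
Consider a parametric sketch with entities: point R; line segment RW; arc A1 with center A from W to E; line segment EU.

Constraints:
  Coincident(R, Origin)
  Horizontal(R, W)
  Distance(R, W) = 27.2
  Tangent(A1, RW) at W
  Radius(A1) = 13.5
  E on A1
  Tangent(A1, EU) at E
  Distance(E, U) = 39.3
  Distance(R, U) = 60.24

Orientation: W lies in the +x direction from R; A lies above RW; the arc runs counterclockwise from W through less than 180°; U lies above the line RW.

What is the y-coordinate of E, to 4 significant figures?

18.67

Checks: |AE| = 13.50 ✓; ∠(AE, EU) = 90.00° ✓; |EU| = 39.30 ✓; |RU| = 60.24 ✓.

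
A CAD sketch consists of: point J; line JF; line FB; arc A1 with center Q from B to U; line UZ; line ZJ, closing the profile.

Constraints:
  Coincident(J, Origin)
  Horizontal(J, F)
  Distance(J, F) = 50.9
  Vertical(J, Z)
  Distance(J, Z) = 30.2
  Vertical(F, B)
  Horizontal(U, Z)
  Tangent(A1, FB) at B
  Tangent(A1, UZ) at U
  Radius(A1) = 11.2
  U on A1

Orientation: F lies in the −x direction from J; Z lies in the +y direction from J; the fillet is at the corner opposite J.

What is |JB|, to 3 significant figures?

54.3

J is at the origin; JF is horizontal with |JF| = 50.9 and F on the −x side, so F = (-50.9, 0.00). JZ is vertical with |JZ| = 30.2 and Z on the +y side, so Z = (0.00, 30.2). The virtual corner opposite J is at (-50.9, 30.2). Since A1 is tangent to FB there, QB ⟂ FB and tangency of A1 to UZ means the radius QU is perpendicular to UZ, with radius 11.2, so the center Q sits 11.2 in from both sides at Q = (-39.7, 19.0). That places the tangent points at B = (-50.9, 19.0) on FB and U = (-39.7, 30.2) on UZ. Then |JB| = |B − J| = 54.3.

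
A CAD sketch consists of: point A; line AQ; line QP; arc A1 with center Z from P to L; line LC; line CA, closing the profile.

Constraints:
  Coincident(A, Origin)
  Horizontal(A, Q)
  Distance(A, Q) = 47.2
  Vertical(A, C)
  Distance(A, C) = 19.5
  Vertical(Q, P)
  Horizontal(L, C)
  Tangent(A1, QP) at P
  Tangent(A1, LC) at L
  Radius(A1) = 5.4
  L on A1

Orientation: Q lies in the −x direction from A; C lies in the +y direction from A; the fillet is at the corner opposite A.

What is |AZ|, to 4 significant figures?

44.11

A and C share the same x with |AC| = 19.5 and C on the +y side, so C = (0.000, 19.50). The virtual corner opposite A is at (-47.20, 19.50). A1 meets QP tangentially, so ZP is at right angles to QP and since A1 is tangent to LC there, ZL ⟂ LC, with radius 5.4, so the center Z sits 5.4 in from both sides at Z = (-41.80, 14.10). Then |AZ| = |Z − A| = 44.11.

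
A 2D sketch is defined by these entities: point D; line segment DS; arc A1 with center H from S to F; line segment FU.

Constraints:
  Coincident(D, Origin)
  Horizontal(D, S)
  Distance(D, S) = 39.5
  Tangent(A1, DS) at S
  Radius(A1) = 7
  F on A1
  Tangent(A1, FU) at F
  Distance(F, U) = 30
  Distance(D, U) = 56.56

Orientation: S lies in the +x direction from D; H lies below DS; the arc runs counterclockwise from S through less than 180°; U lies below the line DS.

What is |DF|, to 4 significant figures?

34.10

D is at the origin; DS is horizontal with |DS| = 39.5 and S on the +x side, so S = (39.50, 0.000). A1 meets DS tangentially, so HS is at right angles to DS, so H = S + (0, -7) = (39.50, -7.000). Since HF ⟂ FU (tangency), |HU| = √(7.0² + 30.0²) = 30.81 regardless of where F sits on A1. So U lies on both circle(D, 56.56) and circle(H, 30.81); the below-DS intersection is U = (42.17, -37.69). F is the foot of the tangent from U: F = (32.85, -9.176).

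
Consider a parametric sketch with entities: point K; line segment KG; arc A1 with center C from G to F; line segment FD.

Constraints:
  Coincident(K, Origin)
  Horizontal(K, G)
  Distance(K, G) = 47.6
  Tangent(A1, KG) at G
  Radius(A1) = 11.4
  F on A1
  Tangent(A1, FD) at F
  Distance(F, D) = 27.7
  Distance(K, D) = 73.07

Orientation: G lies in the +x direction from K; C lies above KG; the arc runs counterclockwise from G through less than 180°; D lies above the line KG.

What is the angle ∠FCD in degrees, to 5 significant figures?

67.630°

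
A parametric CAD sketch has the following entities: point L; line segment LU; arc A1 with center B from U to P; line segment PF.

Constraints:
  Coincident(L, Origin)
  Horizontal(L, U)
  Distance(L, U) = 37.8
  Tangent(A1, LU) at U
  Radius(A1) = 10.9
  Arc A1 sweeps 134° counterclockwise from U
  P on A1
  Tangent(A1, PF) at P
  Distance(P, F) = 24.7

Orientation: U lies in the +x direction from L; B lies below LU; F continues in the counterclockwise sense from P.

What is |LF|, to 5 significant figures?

59.442

On A1, U sits at bearing 90° from B; a 134° counterclockwise sweep puts P at bearing 224°, so P = B + 10.9·(cos 224°, sin 224°) = (29.959, -18.472). Since A1 is tangent to PF there, BP ⟂ PF, so PF runs along (−sin 224°, cos 224°); with |PF| = 24.7, F = (47.117, -36.239). Then |LF| = |F − L| = 59.442.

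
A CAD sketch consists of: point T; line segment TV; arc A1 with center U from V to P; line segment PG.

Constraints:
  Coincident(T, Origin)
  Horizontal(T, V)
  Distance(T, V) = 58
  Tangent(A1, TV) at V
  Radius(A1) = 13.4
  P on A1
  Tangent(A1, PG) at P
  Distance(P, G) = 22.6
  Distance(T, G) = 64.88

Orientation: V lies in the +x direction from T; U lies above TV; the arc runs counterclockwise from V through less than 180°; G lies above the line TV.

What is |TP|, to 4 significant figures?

71.34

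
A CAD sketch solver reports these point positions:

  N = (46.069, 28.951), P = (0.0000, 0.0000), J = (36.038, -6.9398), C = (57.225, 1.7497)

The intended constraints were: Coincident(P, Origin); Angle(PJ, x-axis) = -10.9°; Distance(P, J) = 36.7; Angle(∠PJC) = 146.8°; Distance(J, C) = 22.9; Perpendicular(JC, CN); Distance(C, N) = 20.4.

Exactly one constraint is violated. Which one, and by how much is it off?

Distance(C, N) = 20.4 — off by 9.00.

P = (0.00, 0.00) ✓; PJ at -10.90° ✓; |PJ| = 36.70 ✓; ∠PJC = 146.8° ✓; |JC| = 22.90 ✓; ∠(JC, CN) = 90.00° ✓; |CN| = 29.40 ✗.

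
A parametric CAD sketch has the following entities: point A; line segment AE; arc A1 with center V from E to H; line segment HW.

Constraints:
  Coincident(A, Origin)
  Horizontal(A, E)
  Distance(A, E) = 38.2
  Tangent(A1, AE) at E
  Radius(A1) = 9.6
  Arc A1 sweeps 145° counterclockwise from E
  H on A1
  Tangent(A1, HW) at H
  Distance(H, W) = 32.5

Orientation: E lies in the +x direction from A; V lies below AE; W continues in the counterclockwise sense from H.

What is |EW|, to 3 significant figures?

41.8

A is at the origin; A and E share the same y with |AE| = 38.2 and E on the +x side, so E = (38.2, 0.00). Tangency of A1 to AE means the radius VE is perpendicular to AE, so V = E + (0, -9.6) = (38.2, -9.60). On A1, E sits at bearing 90° from V; a 145° counterclockwise sweep puts H at bearing 235°, so H = V + 9.6·(cos 235°, sin 235°) = (32.7, -17.5). Since A1 is tangent to HW there, VH ⟂ HW, so HW runs along (−sin 235°, cos 235°); with |HW| = 32.5, W = (59.3, -36.1). Then |EW| = |W − E| = 41.8.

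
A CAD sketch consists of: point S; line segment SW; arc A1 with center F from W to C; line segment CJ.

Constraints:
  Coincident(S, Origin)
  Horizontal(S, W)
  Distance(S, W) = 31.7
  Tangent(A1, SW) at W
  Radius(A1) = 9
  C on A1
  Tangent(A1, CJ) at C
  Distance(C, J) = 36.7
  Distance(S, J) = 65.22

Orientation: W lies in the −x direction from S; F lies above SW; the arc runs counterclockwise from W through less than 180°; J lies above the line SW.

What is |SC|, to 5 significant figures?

29.213

S is at the origin; SW is horizontal with |SW| = 31.7 and W on the −x side, so W = (-31.700, 0.0000). Since A1 is tangent to SW there, FW ⟂ SW, so F = W + (0, 9) = (-31.700, 9.0000). Since FC ⟂ CJ (tangency), |FJ| = √(9.0² + 36.7²) = 37.787 regardless of where C sits on A1. So J lies on both circle(S, 65.22) and circle(F, 37.787); the above-SW intersection is J = (-49.712, 42.219). C is the foot of the tangent from J: C = (-25.038, 15.051).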